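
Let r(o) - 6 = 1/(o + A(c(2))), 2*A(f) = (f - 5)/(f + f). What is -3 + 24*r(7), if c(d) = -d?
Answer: 3025/21 ≈ 144.05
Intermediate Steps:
A(f) = (-5 + f)/(4*f) (A(f) = ((f - 5)/(f + f))/2 = ((-5 + f)/((2*f)))/2 = ((-5 + f)*(1/(2*f)))/2 = ((-5 + f)/(2*f))/2 = (-5 + f)/(4*f))
r(o) = 6 + 1/(7/8 + o) (r(o) = 6 + 1/(o + (-5 - 1*2)/(4*((-1*2)))) = 6 + 1/(o + (1/4)*(-5 - 2)/(-2)) = 6 + 1/(o + (1/4)*(-1/2)*(-7)) = 6 + 1/(o + 7/8) = 6 + 1/(7/8 + o))
-3 + 24*r(7) = -3 + 24*(2*(25 + 24*7)/(7 + 8*7)) = -3 + 24*(2*(25 + 168)/(7 + 56)) = -3 + 24*(2*193/63) = -3 + 24*(2*(1/63)*193) = -3 + 24*(386/63) = -3 + 3088/21 = 3025/21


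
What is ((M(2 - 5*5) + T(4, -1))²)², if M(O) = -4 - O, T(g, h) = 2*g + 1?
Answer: 614656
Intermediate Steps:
T(g, h) = 1 + 2*g
((M(2 - 5*5) + T(4, -1))²)² = (((-4 - (2 - 5*5)) + (1 + 2*4))²)² = (((-4 - (2 - 25)) + (1 + 8))²)² = (((-4 - 1*(-23)) + 9)²)² = (((-4 + 23) + 9)²)² = ((19 + 9)²)² = (28²)² = 784² = 614656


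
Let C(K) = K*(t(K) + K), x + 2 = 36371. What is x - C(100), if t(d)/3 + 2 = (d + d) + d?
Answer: -63031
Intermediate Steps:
x = 36369 (x = -2 + 36371 = 36369)
t(d) = -6 + 9*d (t(d) = -6 + 3*((d + d) + d) = -6 + 3*(2*d + d) = -6 + 3*(3*d) = -6 + 9*d)
C(K) = K*(-6 + 10*K) (C(K) = K*((-6 + 9*K) + K) = K*(-6 + 10*K))
x - C(100) = 36369 - 2*100*(-3 + 5*100) = 36369 - 2*100*(-3 + 500) = 36369 - 2*100*497 = 36369 - 1*99400 = 36369 - 99400 = -63031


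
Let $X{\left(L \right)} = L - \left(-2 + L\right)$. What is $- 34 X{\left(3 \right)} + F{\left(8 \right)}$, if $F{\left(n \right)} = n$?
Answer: $-60$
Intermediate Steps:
$X{\left(L \right)} = 2$
$- 34 X{\left(3 \right)} + F{\left(8 \right)} = \left(-34\right) 2 + 8 = -68 + 8 = -60$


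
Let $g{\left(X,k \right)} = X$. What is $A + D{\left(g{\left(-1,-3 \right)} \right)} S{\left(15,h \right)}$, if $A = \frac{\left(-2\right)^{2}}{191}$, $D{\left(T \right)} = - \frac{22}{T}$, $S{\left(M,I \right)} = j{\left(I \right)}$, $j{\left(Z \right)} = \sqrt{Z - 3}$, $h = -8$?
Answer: $\frac{4}{191} + 22 i \sqrt{11} \approx 0.020942 + 72.966 i$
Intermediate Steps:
$j{\left(Z \right)} = \sqrt{-3 + Z}$
$S{\left(M,I \right)} = \sqrt{-3 + I}$
$A = \frac{4}{191}$ ($A = 4 \cdot \frac{1}{191} = \frac{4}{191} \approx 0.020942$)
$A + D{\left(g{\left(-1,-3 \right)} \right)} S{\left(15,h \right)} = \frac{4}{191} + - \frac{22}{-1} \sqrt{-3 - 8} = \frac{4}{191} + \left(-22\right) \left(-1\right) \sqrt{-11} = \frac{4}{191} + 22 i \sqrt{11}$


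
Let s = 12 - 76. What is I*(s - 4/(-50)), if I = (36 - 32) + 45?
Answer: -78302/25 ≈ -3132.1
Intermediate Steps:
s = -64
I = 49 (I = 4 + 45 = 49)
I*(s - 4/(-50)) = 49*(-64 - 4/(-50)) = 49*(-64 - 4*(-1/50)) = 49*(-64 + 2/25) = 49*(-1598/25) = -78302/25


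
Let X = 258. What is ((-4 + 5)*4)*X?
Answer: 1032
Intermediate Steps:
((-4 + 5)*4)*X = ((-4 + 5)*4)*258 = (1*4)*258 = 4*258 = 1032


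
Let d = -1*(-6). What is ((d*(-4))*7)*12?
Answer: -2016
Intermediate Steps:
d = 6
((d*(-4))*7)*12 = ((6*(-4))*7)*12 = -24*7*12 = -168*12 = -2016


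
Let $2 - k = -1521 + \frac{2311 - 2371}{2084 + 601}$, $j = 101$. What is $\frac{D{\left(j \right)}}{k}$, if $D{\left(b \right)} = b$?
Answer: $\frac{18079}{272621} \approx 0.066316$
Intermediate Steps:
$k = \frac{272621}{179}$ ($k = 2 - \left(-1521 + \frac{2311 - 2371}{2084 + 601}\right) = 2 - \left(-1521 - \frac{60}{2685}\right) = 2 - \left(-1521 - \frac{4}{179}\right) = 2 - - \frac{272263}{179} = 2 + \frac{272263}{179} = \frac{272621}{179} \approx 1523.0$)
$\frac{D{\left(j \right)}}{k} = \frac{101}{\frac{272621}{179}} = 101 \cdot \frac{179}{272621} = \frac{18079}{272621}$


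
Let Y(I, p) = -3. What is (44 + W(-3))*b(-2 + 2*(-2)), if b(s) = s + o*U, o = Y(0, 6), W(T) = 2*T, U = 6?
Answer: -912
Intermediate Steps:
o = -3
b(s) = -18 + s (b(s) = s - 3*6 = s - 18 = -18 + s)
(44 + W(-3))*b(-2 + 2*(-2)) = (44 + 2*(-3))*(-18 + (-2 + 2*(-2))) = (44 - 6)*(-18 + (-2 - 4)) = 38*(-18 - 6) = 38*(-24) = -912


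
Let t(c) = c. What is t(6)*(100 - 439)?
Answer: -2034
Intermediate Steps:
t(6)*(100 - 439) = 6*(100 - 439) = 6*(-339) = -2034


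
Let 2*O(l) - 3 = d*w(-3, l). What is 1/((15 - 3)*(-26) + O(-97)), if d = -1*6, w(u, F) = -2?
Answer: -2/609 ≈ -0.0032841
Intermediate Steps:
d = -6
O(l) = 15/2 (O(l) = 3/2 + (-6*(-2))/2 = 3/2 + (½)*12 = 3/2 + 6 = 15/2)
1/((15 - 3)*(-26) + O(-97)) = 1/((15 - 3)*(-26) + 15/2) = 1/(12*(-26) + 15/2) = 1/(-312 + 15/2) = 1/(-609/2) = -2/609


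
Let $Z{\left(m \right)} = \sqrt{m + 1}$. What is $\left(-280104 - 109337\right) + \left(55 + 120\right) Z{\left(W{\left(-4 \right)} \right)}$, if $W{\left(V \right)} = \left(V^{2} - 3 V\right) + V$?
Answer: $-388566$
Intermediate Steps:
$W{\left(V \right)} = V^{2} - 2 V$
$Z{\left(m \right)} = \sqrt{1 + m}$
$\left(-280104 - 109337\right) + \left(55 + 120\right) Z{\left(W{\left(-4 \right)} \right)} = \left(-280104 - 109337\right) + \left(55 + 120\right) \sqrt{1 - 4 \left(-2 - 4\right)} = -389441 + 175 \sqrt{1 - -24} = -389441 + 175 \sqrt{1 + 24} = -389441 + 175 \sqrt{25} = -389441 + 175 \cdot 5 = -389441 + 875 = -388566$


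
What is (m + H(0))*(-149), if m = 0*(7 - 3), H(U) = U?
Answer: 0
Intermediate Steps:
m = 0 (m = 0*4 = 0)
(m + H(0))*(-149) = (0 + 0)*(-149) = 0*(-149) = 0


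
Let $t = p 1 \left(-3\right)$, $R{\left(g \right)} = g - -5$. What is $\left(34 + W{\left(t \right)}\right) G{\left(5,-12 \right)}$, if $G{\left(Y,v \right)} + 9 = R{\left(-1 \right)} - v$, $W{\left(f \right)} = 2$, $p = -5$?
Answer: $252$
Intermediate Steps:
$R{\left(g \right)} = 5 + g$ ($R{\left(g \right)} = g + 5 = 5 + g$)
$t = 15$ ($t = \left(-5\right) 1 \left(-3\right) = \left(-5\right) \left(-3\right) = 15$)
$G{\left(Y,v \right)} = -5 - v$ ($G{\left(Y,v \right)} = -9 - \left(-4 + v\right) = -5 - v$)
$\left(34 + W{\left(t \right)}\right) G{\left(5,-12 \right)} = \left(34 + 2\right) \left(-5 - -12\right) = 36 \left(-5 + 12\right) = 36 \cdot 7 = 252$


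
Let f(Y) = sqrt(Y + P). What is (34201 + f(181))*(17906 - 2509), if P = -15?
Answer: 526592797 + 15397*sqrt(166) ≈ 5.2679e+8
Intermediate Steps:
f(Y) = sqrt(-15 + Y) (f(Y) = sqrt(Y - 15) = sqrt(-15 + Y))
(34201 + f(181))*(17906 - 2509) = (34201 + sqrt(-15 + 181))*(17906 - 2509) = (34201 + sqrt(166))*15397 = 526592797 + 15397*sqrt(166)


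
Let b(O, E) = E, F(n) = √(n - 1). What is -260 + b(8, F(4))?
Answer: -260 + √3 ≈ -258.27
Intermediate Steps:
F(n) = √(-1 + n)
-260 + b(8, F(4)) = -260 + √(-1 + 4) = -260 + √3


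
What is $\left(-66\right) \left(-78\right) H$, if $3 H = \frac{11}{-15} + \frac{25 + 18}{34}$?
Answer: $\frac{77506}{85} \approx 911.83$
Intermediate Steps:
$H = \frac{271}{1530}$ ($H = \frac{\frac{11}{-15} + \frac{25 + 18}{34}}{3} = \frac{11 \left(- \frac{1}{15}\right) + 43 \cdot \frac{1}{34}}{3} = \frac{- \frac{11}{15} + \frac{43}{34}}{3} = \frac{1}{3} \cdot \frac{271}{510} = \frac{271}{1530} \approx 0.17712$)
$\left(-66\right) \left(-78\right) H = \left(-66\right) \left(-78\right) \frac{271}{1530} = 5148 \cdot \frac{271}{1530} = \frac{77506}{85}$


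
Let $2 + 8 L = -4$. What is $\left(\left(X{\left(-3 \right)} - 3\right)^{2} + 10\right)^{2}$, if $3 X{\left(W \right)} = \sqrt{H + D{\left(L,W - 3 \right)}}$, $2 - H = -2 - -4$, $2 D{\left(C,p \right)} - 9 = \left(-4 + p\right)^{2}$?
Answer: $\frac{274033}{324} - \frac{451 \sqrt{218}}{9} \approx 105.9$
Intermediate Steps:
$L = - \frac{3}{4}$ ($L = - \frac{1}{4} + \frac{1}{8} \left(-4\right) = - \frac{1}{4} - \frac{1}{2} = - \frac{3}{4} \approx -0.75$)
$D{\left(C,p \right)} = \frac{9}{2} + \frac{\left(-4 + p\right)^{2}}{2}$
$H = 0$ ($H = 2 - \left(-2 - -4\right) = 2 - \left(-2 + 4\right) = 2 - 2 = 0$)
$X{\left(W \right)} = \frac{\sqrt{\frac{9}{2} + \frac{\left(-7 + W\right)^{2}}{2}}}{3}$ ($X{\left(W \right)} = \frac{\sqrt{0 + \left(\frac{9}{2} + \frac{\left(-4 + \left(W - 3\right)\right)^{2}}{2}\right)}}{3} = \frac{\sqrt{0 + \left(\frac{9}{2} + \frac{\left(-4 + \left(-3 + W\right)\right)^{2}}{2}\right)}}{3} = \frac{\sqrt{0 + \left(\frac{9}{2} + \frac{\left(-7 + W\right)^{2}}{2}\right)}}{3} = \frac{\sqrt{\frac{9}{2} + \frac{\left(-7 + W\right)^{2}}{2}}}{3}$)
$\left(\left(X{\left(-3 \right)} - 3\right)^{2} + 10\right)^{2} = \left(\left(\frac{\sqrt{18 + 2 \left(-7 - 3\right)^{2}}}{6} - 3\right)^{2} + 10\right)^{2} = \left(\left(\frac{\sqrt{18 + 2 \left(-10\right)^{2}}}{6} - 3\right)^{2} + 10\right)^{2} = \left(\left(\frac{\sqrt{18 + 2 \cdot 100}}{6} - 3\right)^{2} + 10\right)^{2} = \left(\left(\frac{\sqrt{18 + 200}}{6} - 3\right)^{2} + 10\right)^{2} = \left(\left(\frac{\sqrt{218}}{6} - 3\right)^{2} + 10\right)^{2} = \left(\left(-3 + \frac{\sqrt{218}}{6}\right)^{2} + 10\right)^{2} = \left(10 + \left(-3 + \frac{\sqrt{218}}{6}\right)^{2}\right)^{2}$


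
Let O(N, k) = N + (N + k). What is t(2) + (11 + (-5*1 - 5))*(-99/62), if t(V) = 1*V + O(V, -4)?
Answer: 25/62 ≈ 0.40323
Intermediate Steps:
O(N, k) = k + 2*N
t(V) = -4 + 3*V (t(V) = 1*V + (-4 + 2*V) = V + (-4 + 2*V) = -4 + 3*V)
t(2) + (11 + (-5*1 - 5))*(-99/62) = (-4 + 3*2) + (11 + (-5*1 - 5))*(-99/62) = (-4 + 6) + (11 + (-5 - 5))*(-99*1/62) = 2 + (11 - 10)*(-99/62) = 2 + 1*(-99/62) = 2 - 99/62 = 25/62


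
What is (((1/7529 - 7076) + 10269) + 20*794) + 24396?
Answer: 327278102/7529 ≈ 43469.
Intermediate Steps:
(((1/7529 - 7076) + 10269) + 20*794) + 24396 = (((1/7529 - 7076) + 10269) + 15880) + 24396 = ((-53275203/7529 + 10269) + 15880) + 24396 = (24040098/7529 + 15880) + 24396 = 143600618/7529 + 24396 = 327278102/7529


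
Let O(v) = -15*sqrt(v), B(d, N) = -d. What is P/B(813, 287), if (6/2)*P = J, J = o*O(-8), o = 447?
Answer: 1490*I*sqrt(2)/271 ≈ 7.7756*I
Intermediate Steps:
J = -13410*I*sqrt(2) (J = 447*(-30*I*sqrt(2)) = -13410*I*sqrt(2) ≈ -18965.0*I)
P = -4470*I*sqrt(2) (P = (-13410*I*sqrt(2))/3 = -4470*I*sqrt(2) ≈ -6321.5*I)
P/B(813, 287) = (-4470*I*sqrt(2))/((-1*813)) = -4470*I*sqrt(2)/(-813) = -4470*I*sqrt(2)*(-1/813) = 1490*I*sqrt(2)/271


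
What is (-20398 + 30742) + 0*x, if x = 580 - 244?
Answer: 10344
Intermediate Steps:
x = 336
(-20398 + 30742) + 0*x = (-20398 + 30742) + 0*336 = 10344 + 0 = 10344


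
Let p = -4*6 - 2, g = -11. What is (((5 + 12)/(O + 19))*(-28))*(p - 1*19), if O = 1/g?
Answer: 58905/52 ≈ 1132.8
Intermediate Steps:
p = -26 (p = -24 - 2 = -26)
O = -1/11 (O = 1/(-11) = -1/11 ≈ -0.090909)
(((5 + 12)/(O + 19))*(-28))*(p - 1*19) = (((5 + 12)/(-1/11 + 19))*(-28))*(-26 - 1*19) = ((17/(208/11))*(-28))*(-26 - 19) = ((17*(11/208))*(-28))*(-45) = ((187/208)*(-28))*(-45) = -1309/52*(-45) = 58905/52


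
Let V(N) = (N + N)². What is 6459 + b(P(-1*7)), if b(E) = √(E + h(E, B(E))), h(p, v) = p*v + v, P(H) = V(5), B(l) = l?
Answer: 6459 + 10*√102 ≈ 6560.0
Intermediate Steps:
V(N) = 4*N² (V(N) = (2*N)² = 4*N²)
P(H) = 100 (P(H) = 4*5² = 4*25 = 100)
h(p, v) = v + p*v
b(E) = √(E + E*(1 + E))
6459 + b(P(-1*7)) = 6459 + √(100*(2 + 100)) = 6459 + √(100*102) = 6459 + √10200 = 6459 + 10*√102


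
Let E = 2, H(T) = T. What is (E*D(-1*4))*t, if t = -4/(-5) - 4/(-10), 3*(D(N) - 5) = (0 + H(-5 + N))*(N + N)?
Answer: 348/5 ≈ 69.600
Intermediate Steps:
D(N) = 5 + 2*N*(-5 + N)/3 (D(N) = 5 + ((0 + (-5 + N))*(N + N))/3 = 5 + ((-5 + N)*(2*N))/3 = 5 + (2*N*(-5 + N))/3 = 5 + 2*N*(-5 + N)/3)
t = 6/5 (t = -4*(-1/5) - 4*(-1/10) = 4/5 + 2/5 = 6/5 ≈ 1.2000)
(E*D(-1*4))*t = (2*(5 + 2*(-1*4)*(-5 - 1*4)/3))*(6/5) = (2*(5 + (2/3)*(-4)*(-5 - 4)))*(6/5) = (2*(5 + (2/3)*(-4)*(-9)))*(6/5) = (2*(5 + 24))*(6/5) = (2*29)*(6/5) = 58*(6/5) = 348/5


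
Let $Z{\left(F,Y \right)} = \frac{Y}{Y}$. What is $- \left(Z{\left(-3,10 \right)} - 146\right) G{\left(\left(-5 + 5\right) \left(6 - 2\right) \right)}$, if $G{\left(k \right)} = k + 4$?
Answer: $580$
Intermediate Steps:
$Z{\left(F,Y \right)} = 1$
$G{\left(k \right)} = 4 + k$
$- \left(Z{\left(-3,10 \right)} - 146\right) G{\left(\left(-5 + 5\right) \left(6 - 2\right) \right)} = - \left(1 - 146\right) \left(4 + \left(-5 + 5\right) \left(6 - 2\right)\right) = - \left(-145\right) \left(4 + 0 \cdot 4\right) = - \left(-145\right) \left(4 + 0\right) = - \left(-145\right) 4 = \left(-1\right) \left(-580\right) = 580$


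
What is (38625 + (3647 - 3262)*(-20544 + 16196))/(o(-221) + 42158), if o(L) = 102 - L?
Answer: -1635355/42481 ≈ -38.496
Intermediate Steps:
(38625 + (3647 - 3262)*(-20544 + 16196))/(o(-221) + 42158) = (38625 + (3647 - 3262)*(-20544 + 16196))/((102 - 1*(-221)) + 42158) = (38625 + 385*(-4348))/((102 + 221) + 42158) = (38625 - 1673980)/(323 + 42158) = -1635355/42481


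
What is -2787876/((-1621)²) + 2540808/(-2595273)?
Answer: -4637210194692/2273148580331 ≈ -2.0400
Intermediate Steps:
-2787876/((-1621)²) + 2540808/(-2595273) = -2787876/2627641 + 2540808*(-1/2595273) = -2787876*1/2627641 - 846936/865091 = -2787876/2627641 - 846936/865091 = -4637210194692/2273148580331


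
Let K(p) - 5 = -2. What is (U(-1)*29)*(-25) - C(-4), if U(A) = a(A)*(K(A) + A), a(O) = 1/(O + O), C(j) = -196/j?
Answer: 676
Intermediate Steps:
K(p) = 3 (K(p) = 5 - 2 = 3)
a(O) = 1/(2*O)
U(A) = (3 + A)/(2*A) (U(A) = (1/(2*A))*(3 + A) = (3 + A)/(2*A))
(U(-1)*29)*(-25) - C(-4) = (((½)*(3 - 1)/(-1))*29)*(-25) - (-196)/(-4) = (((½)*(-1)*2)*29)*(-25) - (-196)*(-1)/4 = -1*29*(-25) - 1*49 = -29*(-25) - 49 = 725 - 49 = 676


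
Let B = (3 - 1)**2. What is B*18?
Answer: 72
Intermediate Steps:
B = 4 (B = 2**2 = 4)
B*18 = 4*18 = 72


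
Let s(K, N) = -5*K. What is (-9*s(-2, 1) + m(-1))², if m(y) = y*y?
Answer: 7921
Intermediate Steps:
m(y) = y²
(-9*s(-2, 1) + m(-1))² = (-(-45)*(-2) + (-1)²)² = (-9*10 + 1)² = (-90 + 1)² = (-89)² = 7921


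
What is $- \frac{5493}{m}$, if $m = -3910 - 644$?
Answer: $\frac{1831}{1518} \approx 1.2062$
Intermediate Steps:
$m = -4554$ ($m = -3910 - 644 = -4554$)
$- \frac{5493}{m} = - \frac{5493}{-4554} = \left(-5493\right) \left(- \frac{1}{4554}\right) = \frac{1831}{1518}$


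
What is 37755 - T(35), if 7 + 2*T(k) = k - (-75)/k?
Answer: 528359/14 ≈ 37740.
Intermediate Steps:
T(k) = -7/2 + k/2 + 75/(2*k) (T(k) = -7/2 + (k - (-75)/k)/2 = -7/2 + (k + 75/k)/2 = -7/2 + (k/2 + 75/(2*k)) = -7/2 + k/2 + 75/(2*k))
37755 - T(35) = 37755 - (75 + 35*(-7 + 35))/(2*35) = 37755 - (75 + 35*28)/(2*35) = 37755 - (75 + 980)/(2*35) = 37755 - 1055/(2*35) = 37755 - 1*211/14 = 37755 - 211/14 = 528359/14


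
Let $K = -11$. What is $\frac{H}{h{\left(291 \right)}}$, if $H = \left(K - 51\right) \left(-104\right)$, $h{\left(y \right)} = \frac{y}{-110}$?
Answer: $- \frac{709280}{291} \approx -2437.4$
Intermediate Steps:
$h{\left(y \right)} = - \frac{y}{110}$ ($h{\left(y \right)} = y \left(- \frac{1}{110}\right) = - \frac{y}{110}$)
$H = 6448$ ($H = \left(-11 - 51\right) \left(-104\right) = \left(-62\right) \left(-104\right) = 6448$)
$\frac{H}{h{\left(291 \right)}} = \frac{6448}{\left(- \frac{1}{110}\right) 291} = \frac{6448}{- \frac{291}{110}} = 6448 \left(- \frac{110}{291}\right) = - \frac{709280}{291}$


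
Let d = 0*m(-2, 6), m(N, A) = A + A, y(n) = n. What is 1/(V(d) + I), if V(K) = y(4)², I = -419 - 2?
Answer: -1/405 ≈ -0.0024691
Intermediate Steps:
I = -421
m(N, A) = 2*A
d = 0 (d = 0*(2*6) = 0*12 = 0)
V(K) = 16 (V(K) = 4² = 16)
1/(V(d) + I) = 1/(16 - 421) = 1/(-405) = -1/405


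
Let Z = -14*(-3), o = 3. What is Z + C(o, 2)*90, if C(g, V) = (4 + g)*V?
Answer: 1302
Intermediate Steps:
Z = 42
C(g, V) = V*(4 + g)
Z + C(o, 2)*90 = 42 + (2*(4 + 3))*90 = 42 + (2*7)*90 = 42 + 14*90 = 42 + 1260 = 1302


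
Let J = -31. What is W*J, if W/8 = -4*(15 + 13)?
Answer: 27776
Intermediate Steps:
W = -896 (W = 8*(-4*(15 + 13)) = 8*(-4*28) = 8*(-112) = -896)
W*J = -896*(-31) = 27776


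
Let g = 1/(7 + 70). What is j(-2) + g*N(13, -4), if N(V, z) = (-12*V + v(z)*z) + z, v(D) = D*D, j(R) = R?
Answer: -54/11 ≈ -4.9091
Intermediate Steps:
g = 1/77 ≈ 0.012987
v(D) = D²
N(V, z) = z + z³ - 12*V (N(V, z) = (-12*V + z²*z) + z = (-12*V + z³) + z = (z³ - 12*V) + z = z + z³ - 12*V)
j(-2) + g*N(13, -4) = -2 + (-4 + (-4)³ - 12*13)/77 = -2 + (-4 - 64 - 156)/77 = -2 + (1/77)*(-224) = -2 - 32/11 = -54/11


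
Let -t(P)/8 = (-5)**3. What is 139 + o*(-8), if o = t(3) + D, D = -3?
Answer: -7837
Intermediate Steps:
t(P) = 1000 (t(P) = -8*(-5)**3 = -8*(-125) = 1000)
o = 997 (o = 1000 - 3 = 997)
139 + o*(-8) = 139 + 997*(-8) = 139 - 7976 = -7837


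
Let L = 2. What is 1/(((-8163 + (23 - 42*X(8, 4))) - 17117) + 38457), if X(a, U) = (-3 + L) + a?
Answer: 1/12906 ≈ 7.7483e-5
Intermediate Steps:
X(a, U) = -1 + a (X(a, U) = (-3 + 2) + a = -1 + a)
1/(((-8163 + (23 - 42*X(8, 4))) - 17117) + 38457) = 1/(((-8163 + (23 - 42*(-1 + 8))) - 17117) + 38457) = 1/(((-8163 + (23 - 42*7)) - 17117) + 38457) = 1/(((-8163 + (23 - 294)) - 17117) + 38457) = 1/(((-8163 - 271) - 17117) + 38457) = 1/((-8434 - 17117) + 38457) = 1/(-25551 + 38457) = 1/12906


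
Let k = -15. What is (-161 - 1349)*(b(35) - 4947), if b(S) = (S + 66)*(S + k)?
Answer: 4419770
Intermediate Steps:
b(S) = (-15 + S)*(66 + S) (b(S) = (S + 66)*(S - 15) = (66 + S)*(-15 + S) = (-15 + S)*(66 + S))
(-161 - 1349)*(b(35) - 4947) = (-161 - 1349)*((-990 + 35**2 + 51*35) - 4947) = -1510*((-990 + 1225 + 1785) - 4947) = -1510*(2020 - 4947) = -1510*(-2927) = 4419770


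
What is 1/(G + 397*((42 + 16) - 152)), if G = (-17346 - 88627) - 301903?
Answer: -1/445194 ≈ -2.2462e-6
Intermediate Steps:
G = -407876 (G = -105973 - 301903 = -407876)
1/(G + 397*((42 + 16) - 152)) = 1/(-407876 + 397*((42 + 16) - 152)) = 1/(-407876 + 397*(58 - 152)) = 1/(-407876 + 397*(-94)) = 1/(-407876 - 37318) = 1/(-445194) = -1/445194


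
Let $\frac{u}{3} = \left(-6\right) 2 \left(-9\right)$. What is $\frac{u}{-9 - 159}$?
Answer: $- \frac{27}{14} \approx -1.9286$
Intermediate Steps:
$u = 324$ ($u = 3 \left(-6\right) 2 \left(-9\right) = 3 \left(\left(-12\right) \left(-9\right)\right) = 3 \cdot 108 = 324$)
$\frac{u}{-9 - 159} = \frac{324}{-9 - 159} = \frac{324}{-168} = 324 \left(- \frac{1}{168}\right) = - \frac{27}{14}$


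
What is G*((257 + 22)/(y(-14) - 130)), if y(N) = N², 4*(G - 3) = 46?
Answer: 2697/44 ≈ 61.295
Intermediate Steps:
G = 29/2 (G = 3 + (¼)*46 = 3 + 23/2 = 29/2 ≈ 14.500)
G*((257 + 22)/(y(-14) - 130)) = 29*((257 + 22)/((-14)² - 130))/2 = 29*(279/(196 - 130))/2 = 29*(279/66)/2 = 29*(279*(1/66))/2 = (29/2)*(93/22) = 2697/44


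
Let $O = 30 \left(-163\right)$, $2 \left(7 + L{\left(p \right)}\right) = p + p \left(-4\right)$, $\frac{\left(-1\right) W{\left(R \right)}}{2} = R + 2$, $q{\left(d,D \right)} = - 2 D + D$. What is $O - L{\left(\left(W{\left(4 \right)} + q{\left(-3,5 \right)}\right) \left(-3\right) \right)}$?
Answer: $- \frac{9613}{2} \approx -4806.5$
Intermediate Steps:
$q{\left(d,D \right)} = - D$
$W{\left(R \right)} = -4 - 2 R$ ($W{\left(R \right)} = - 2 \left(R + 2\right) = - 2 \left(2 + R\right) = -4 - 2 R$)
$L{\left(p \right)} = -7 - \frac{3 p}{2}$ ($L{\left(p \right)} = -7 + \frac{p + p \left(-4\right)}{2} = -7 + \frac{p - 4 p}{2} = -7 + \frac{\left(-3\right) p}{2} = -7 - \frac{3 p}{2}$)
$O = -4890$
$O - L{\left(\left(W{\left(4 \right)} + q{\left(-3,5 \right)}\right) \left(-3\right) \right)} = -4890 - \left(-7 - \frac{3 \left(\left(-4 - 8\right) - 5\right) \left(-3\right)}{2}\right) = -4890 - \left(-7 - \frac{3 \left(-12 - 5\right) \left(-3\right)}{2}\right) = -4890 - \left(-7 - \frac{3 \left(\left(-17\right) \left(-3\right)\right)}{2}\right) = -4890 - \left(-7 - \frac{153}{2}\right) = -4890 - - \frac{167}{2} = -4890 + \frac{167}{2} = - \frac{9613}{2}$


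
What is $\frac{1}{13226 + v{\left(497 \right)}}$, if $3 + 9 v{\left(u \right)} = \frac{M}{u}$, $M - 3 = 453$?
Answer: $\frac{497}{6573207} \approx 7.561 \cdot 10^{-5}$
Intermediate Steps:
$M = 456$ ($M = 3 + 453 = 456$)
$v{\left(u \right)} = - \frac{1}{3} + \frac{152}{3 u}$ ($v{\left(u \right)} = - \frac{1}{3} + \frac{456 \frac{1}{u}}{9} = - \frac{1}{3} + \frac{152}{3 u}$)
$\frac{1}{13226 + v{\left(497 \right)}} = \frac{1}{13226 + \frac{152 - 497}{3 \cdot 497}} = \frac{1}{13226 + \frac{1}{3} \cdot \frac{1}{497} \left(152 - 497\right)} = \frac{1}{13226 + \frac{1}{3} \cdot \frac{1}{497} \left(-345\right)} = \frac{1}{13226 - \frac{115}{497}} = \frac{1}{\frac{6573207}{497}} = \frac{497}{6573207}$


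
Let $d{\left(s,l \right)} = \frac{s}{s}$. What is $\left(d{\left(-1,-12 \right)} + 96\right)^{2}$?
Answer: $9409$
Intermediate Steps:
$d{\left(s,l \right)} = 1$
$\left(d{\left(-1,-12 \right)} + 96\right)^{2} = \left(1 + 96\right)^{2} = 97^{2} = 9409$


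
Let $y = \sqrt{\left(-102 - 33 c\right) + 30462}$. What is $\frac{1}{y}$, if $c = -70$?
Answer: $\frac{\sqrt{30}}{990} \approx 0.0055325$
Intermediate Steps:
$y = 33 \sqrt{30}$ ($y = \sqrt{\left(-102 - -2310\right) + 30462} = \sqrt{\left(-102 + 2310\right) + 30462} = \sqrt{2208 + 30462} = \sqrt{32670} = 33 \sqrt{30} \approx 180.75$)
$\frac{1}{y} = \frac{1}{33 \sqrt{30}} = \frac{\sqrt{30}}{990}$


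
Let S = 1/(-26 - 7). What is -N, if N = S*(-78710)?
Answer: -78710/33 ≈ -2385.2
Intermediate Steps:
S = -1/33 (S = 1/(-33) = -1/33 ≈ -0.030303)
N = 78710/33 (N = -1/33*(-78710) = 78710/33 ≈ 2385.2)
-N = -1*78710/33 = -78710/33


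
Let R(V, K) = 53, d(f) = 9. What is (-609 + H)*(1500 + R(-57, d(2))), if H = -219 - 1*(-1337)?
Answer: 790477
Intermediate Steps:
H = 1118 (H = -219 + 1337 = 1118)
(-609 + H)*(1500 + R(-57, d(2))) = (-609 + 1118)*(1500 + 53) = 509*1553 = 790477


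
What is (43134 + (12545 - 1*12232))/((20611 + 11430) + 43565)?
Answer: 43447/75606 ≈ 0.57465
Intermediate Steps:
(43134 + (12545 - 1*12232))/((20611 + 11430) + 43565) = (43134 + (12545 - 12232))/(32041 + 43565) = (43134 + 313)/75606 = 43447*(1/75606) = 43447/75606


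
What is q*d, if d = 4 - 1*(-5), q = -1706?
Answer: -15354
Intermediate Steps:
d = 9 (d = 4 + 5 = 9)
q*d = -1706*9 = -15354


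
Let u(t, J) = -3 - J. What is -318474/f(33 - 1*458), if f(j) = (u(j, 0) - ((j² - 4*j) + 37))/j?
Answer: -27070290/36473 ≈ -742.20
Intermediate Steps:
f(j) = (-40 - j² + 4*j)/j (f(j) = ((-3 - 1*0) - ((j² - 4*j) + 37))/j = ((-3 + 0) - (37 + j² - 4*j))/j = (-3 + (-37 - j² + 4*j))/j = (-40 - j² + 4*j)/j)
-318474/f(33 - 1*458) = -318474/(4 - (33 - 1*458) - 40/(33 - 1*458)) = -318474/(4 - (33 - 458) - 40/(33 - 458)) = -318474/(4 - 1*(-425) - 40/(-425)) = -318474/(4 + 425 - 40*(-1/425)) = -318474/(4 + 425 + 8/85) = -318474/36473/85 = -318474*85/36473 = -27070290/36473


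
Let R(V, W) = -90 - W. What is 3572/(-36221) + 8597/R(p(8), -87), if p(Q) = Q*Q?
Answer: -311402653/108663 ≈ -2865.8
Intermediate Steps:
p(Q) = Q²
3572/(-36221) + 8597/R(p(8), -87) = 3572/(-36221) + 8597/(-90 - 1*(-87)) = 3572*(-1/36221) + 8597/(-90 + 87) = -3572/36221 + 8597/(-3) = -3572/36221 + 8597*(-⅓) = -3572/36221 - 8597/3 = -311402653/108663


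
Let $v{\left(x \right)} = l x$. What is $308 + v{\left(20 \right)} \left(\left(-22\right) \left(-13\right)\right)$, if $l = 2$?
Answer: $11748$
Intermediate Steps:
$v{\left(x \right)} = 2 x$
$308 + v{\left(20 \right)} \left(\left(-22\right) \left(-13\right)\right) = 308 + 2 \cdot 20 \left(\left(-22\right) \left(-13\right)\right) = 308 + 40 \cdot 286 = 308 + 11440 = 11748$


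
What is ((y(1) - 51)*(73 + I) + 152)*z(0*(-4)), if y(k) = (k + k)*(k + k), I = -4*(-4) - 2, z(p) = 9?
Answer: -35433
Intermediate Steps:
I = 14 (I = 16 - 2 = 14)
y(k) = 4*k² (y(k) = (2*k)*(2*k) = 4*k²)
((y(1) - 51)*(73 + I) + 152)*z(0*(-4)) = ((4*1² - 51)*(73 + 14) + 152)*9 = ((4*1 - 51)*87 + 152)*9 = ((4 - 51)*87 + 152)*9 = (-47*87 + 152)*9 = (-4089 + 152)*9 = -3937*9 = -35433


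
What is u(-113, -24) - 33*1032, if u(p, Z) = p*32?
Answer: -37672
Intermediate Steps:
u(p, Z) = 32*p
u(-113, -24) - 33*1032 = 32*(-113) - 33*1032 = -3616 - 34056 = -37672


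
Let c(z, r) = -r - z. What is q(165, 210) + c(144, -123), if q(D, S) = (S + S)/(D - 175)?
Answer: -63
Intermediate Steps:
q(D, S) = 2*S/(-175 + D) (q(D, S) = (2*S)/(-175 + D) = 2*S/(-175 + D))
q(165, 210) + c(144, -123) = 2*210/(-175 + 165) + (-1*(-123) - 1*144) = 2*210/(-10) + (123 - 144) = 2*210*(-1/10) - 21 = -42 - 21 = -63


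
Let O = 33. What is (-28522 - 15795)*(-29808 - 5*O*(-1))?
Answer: 1313688831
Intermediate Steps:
(-28522 - 15795)*(-29808 - 5*O*(-1)) = (-28522 - 15795)*(-29808 - 5*33*(-1)) = -44317*(-29808 - 165*(-1)) = -44317*(-29808 + 165) = -44317*(-29643) = 1313688831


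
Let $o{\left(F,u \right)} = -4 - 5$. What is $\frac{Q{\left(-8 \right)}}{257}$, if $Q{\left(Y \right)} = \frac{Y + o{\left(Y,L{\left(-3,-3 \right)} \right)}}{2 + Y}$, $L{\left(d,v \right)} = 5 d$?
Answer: $\frac{17}{1542} \approx 0.011025$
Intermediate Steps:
$o{\left(F,u \right)} = -9$ ($o{\left(F,u \right)} = -4 - 5 = -9$)
$Q{\left(Y \right)} = \frac{-9 + Y}{2 + Y}$ ($Q{\left(Y \right)} = \frac{Y - 9}{2 + Y} = \frac{-9 + Y}{2 + Y}$)
$\frac{Q{\left(-8 \right)}}{257} = \frac{\frac{1}{2 - 8} \left(-9 - 8\right)}{257} = \frac{1}{-6} \left(-17\right) \frac{1}{257} = \left(- \frac{1}{6}\right) \left(-17\right) \frac{1}{257} = \frac{17}{6} \cdot \frac{1}{257} = \frac{17}{1542}$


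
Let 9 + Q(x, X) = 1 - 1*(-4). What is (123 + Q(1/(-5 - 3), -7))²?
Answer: 14161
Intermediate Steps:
Q(x, X) = -4 (Q(x, X) = -9 + (1 - 1*(-4)) = -9 + (1 + 4) = -9 + 5 = -4)
(123 + Q(1/(-5 - 3), -7))² = (123 - 4)² = 119² = 14161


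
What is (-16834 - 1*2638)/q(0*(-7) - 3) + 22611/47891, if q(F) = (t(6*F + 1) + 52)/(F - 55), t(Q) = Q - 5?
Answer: 27043812173/718365 ≈ 37646.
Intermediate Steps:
t(Q) = -5 + Q
q(F) = (48 + 6*F)/(-55 + F) (q(F) = ((-5 + (6*F + 1)) + 52)/(F - 55) = ((-5 + (1 + 6*F)) + 52)/(-55 + F) = ((-4 + 6*F) + 52)/(-55 + F) = (48 + 6*F)/(-55 + F))
(-16834 - 1*2638)/q(0*(-7) - 3) + 22611/47891 = (-16834 - 1*2638)/((6*(8 + (0*(-7) - 3))/(-55 + (0*(-7) - 3)))) + 22611/47891 = (-16834 - 2638)/((6*(8 + (0 - 3))/(-55 + (0 - 3)))) + 22611*(1/47891) = -19472*(-55 - 3)/(6*(8 - 3)) + 22611/47891 = -19472/(6*5/(-58)) + 22611/47891 = -19472/(6*(-1/58)*5) + 22611/47891 = -19472/(-15/29) + 22611/47891 = -19472*(-29/15) + 22611/47891 = 564688/15 + 22611/47891 = 27043812173/718365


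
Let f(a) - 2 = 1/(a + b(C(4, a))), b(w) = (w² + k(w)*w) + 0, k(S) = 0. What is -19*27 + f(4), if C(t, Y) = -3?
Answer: -6642/13 ≈ -510.92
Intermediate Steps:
b(w) = w² (b(w) = (w² + 0*w) + 0 = (w² + 0) + 0 = w² + 0 = w²)
f(a) = 2 + 1/(9 + a) (f(a) = 2 + 1/(a + (-3)²) = 2 + 1/(a + 9) = 2 + 1/(9 + a))
-19*27 + f(4) = -19*27 + (19 + 2*4)/(9 + 4) = -513 + (19 + 8)/13 = -513 + (1/13)*27 = -513 + 27/13 = -6642/13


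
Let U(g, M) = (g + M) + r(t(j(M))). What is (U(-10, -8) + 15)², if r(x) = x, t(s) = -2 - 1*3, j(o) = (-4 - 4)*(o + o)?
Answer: 64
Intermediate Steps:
j(o) = -16*o
t(s) = -5 (t(s) = -2 - 3 = -5)
U(g, M) = -5 + M + g (U(g, M) = (g + M) - 5 = (M + g) - 5 = -5 + M + g)
(U(-10, -8) + 15)² = ((-5 - 8 - 10) + 15)² = (-23 + 15)² = (-8)² = 64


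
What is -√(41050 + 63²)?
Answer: -√45019 ≈ -212.18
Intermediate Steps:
-√(41050 + 63²) = -√(41050 + 3969) = -√45019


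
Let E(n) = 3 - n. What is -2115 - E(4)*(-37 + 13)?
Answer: -2139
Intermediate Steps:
-2115 - E(4)*(-37 + 13) = -2115 - (3 - 1*4)*(-37 + 13) = -2115 - (3 - 4)*(-24) = -2115 - (-1)*(-24) = -2115 - 1*24 = -2115 - 24 = -2139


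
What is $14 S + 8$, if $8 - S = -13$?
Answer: $302$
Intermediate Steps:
$S = 21$ ($S = 8 - -13 = 8 + 13 = 21$)
$14 S + 8 = 14 \cdot 21 + 8 = 294 + 8 = 302$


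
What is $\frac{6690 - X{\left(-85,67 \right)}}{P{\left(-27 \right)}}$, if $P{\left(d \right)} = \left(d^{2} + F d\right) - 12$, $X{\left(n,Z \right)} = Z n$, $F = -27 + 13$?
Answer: $\frac{2477}{219} \approx 11.311$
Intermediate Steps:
$F = -14$
$P{\left(d \right)} = -12 + d^{2} - 14 d$ ($P{\left(d \right)} = \left(d^{2} - 14 d\right) - 12 = -12 + d^{2} - 14 d$)
$\frac{6690 - X{\left(-85,67 \right)}}{P{\left(-27 \right)}} = \frac{6690 - 67 \left(-85\right)}{-12 + \left(-27\right)^{2} - -378} = \frac{6690 - -5695}{-12 + 729 + 378} = \frac{6690 + 5695}{1095} = 12385 \cdot \frac{1}{1095} = \frac{2477}{219}$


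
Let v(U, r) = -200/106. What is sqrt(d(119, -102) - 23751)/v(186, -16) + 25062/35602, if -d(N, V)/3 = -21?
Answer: 12531/17801 - 159*I*sqrt(658)/50 ≈ 0.70395 - 81.572*I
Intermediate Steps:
v(U, r) = -100/53 (v(U, r) = -200*1/106 = -100/53)
d(N, V) = 63 (d(N, V) = -3*(-21) = 63)
sqrt(d(119, -102) - 23751)/v(186, -16) + 25062/35602 = sqrt(63 - 23751)/(-100/53) + 25062/35602 = sqrt(-23688)*(-53/100) + 25062*(1/35602) = (6*I*sqrt(658))*(-53/100) + 12531/17801 = -159*I*sqrt(658)/50 + 12531/17801 = 12531/17801 - 159*I*sqrt(658)/50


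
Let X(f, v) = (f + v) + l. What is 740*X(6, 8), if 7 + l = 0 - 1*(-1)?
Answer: 5920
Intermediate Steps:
l = -6 (l = -7 + (0 - 1*(-1)) = -7 + (0 + 1) = -7 + 1 = -6)
X(f, v) = -6 + f + v (X(f, v) = (f + v) - 6 = -6 + f + v)
740*X(6, 8) = 740*(-6 + 6 + 8) = 740*8 = 5920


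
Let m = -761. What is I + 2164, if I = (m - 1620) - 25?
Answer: -242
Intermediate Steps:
I = -2406 (I = (-761 - 1620) - 25 = -2381 - 25 = -2406)
I + 2164 = -2406 + 2164 = -242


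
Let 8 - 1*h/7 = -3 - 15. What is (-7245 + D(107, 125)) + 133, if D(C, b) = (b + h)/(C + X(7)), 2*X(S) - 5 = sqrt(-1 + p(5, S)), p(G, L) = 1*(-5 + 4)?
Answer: 2*(-3556*sqrt(2) + 778457*I)/(sqrt(2) - 219*I) ≈ -7109.2 - 0.018104*I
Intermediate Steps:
p(G, L) = -1 (p(G, L) = 1*(-1) = -1)
h = 182 (h = 56 - 7*(-3 - 15) = 56 - 7*(-18) = 56 + 126 = 182)
X(S) = 5/2 + I*sqrt(2)/2 (X(S) = 5/2 + sqrt(-1 - 1)/2 = 5/2 + sqrt(-2)/2 = 5/2 + (I*sqrt(2))/2 = 5/2 + I*sqrt(2)/2)
D(C, b) = (182 + b)/(5/2 + C + I*sqrt(2)/2) (D(C, b) = (b + 182)/(C + (5/2 + I*sqrt(2)/2)) = (182 + b)/(5/2 + C + I*sqrt(2)/2))
(-7245 + D(107, 125)) + 133 = (-7245 + 2*(182 + 125)/(5 + 2*107 + I*sqrt(2))) + 133 = (-7245 + 2*307/(5 + 214 + I*sqrt(2))) + 133 = (-7245 + 2*307/(219 + I*sqrt(2))) + 133 = (-7245 + 614/(219 + I*sqrt(2))) + 133 = -7112 + 614/(219 + I*sqrt(2))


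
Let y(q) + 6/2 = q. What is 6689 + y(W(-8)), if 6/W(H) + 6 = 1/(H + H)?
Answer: 648446/97 ≈ 6685.0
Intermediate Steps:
W(H) = 6/(-6 + 1/(2*H)) (W(H) = 6/(-6 + 1/(H + H)) = 6/(-6 + 1/(2*H)))
y(q) = -3 + q
6689 + y(W(-8)) = 6689 + (-3 - 12*(-8)/(-1 + 12*(-8))) = 6689 + (-3 - 12*(-8)/(-1 - 96)) = 6689 + (-3 - 12*(-8)/(-97)) = 6689 + (-3 - 12*(-8)*(-1/97)) = 6689 + (-3 - 96/97) = 6689 - 387/97 = 648446/97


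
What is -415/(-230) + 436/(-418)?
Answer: 7319/9614 ≈ 0.76129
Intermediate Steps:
-415/(-230) + 436/(-418) = -415*(-1/230) + 436*(-1/418) = 83/46 - 218/209 = 7319/9614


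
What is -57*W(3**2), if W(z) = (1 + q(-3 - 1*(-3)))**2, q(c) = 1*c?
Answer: -57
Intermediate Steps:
q(c) = c
W(z) = 1 (W(z) = (1 + (-3 - 1*(-3)))**2 = (1 + (-3 + 3))**2 = (1 + 0)**2 = 1**2 = 1)
-57*W(3**2) = -57*1 = -57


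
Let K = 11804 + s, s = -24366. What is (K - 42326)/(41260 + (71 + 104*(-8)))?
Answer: -54888/40499 ≈ -1.3553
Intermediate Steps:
K = -12562 (K = 11804 - 24366 = -12562)
(K - 42326)/(41260 + (71 + 104*(-8))) = (-12562 - 42326)/(41260 + (71 + 104*(-8))) = -54888/(41260 + (71 - 832)) = -54888/(41260 - 761) = -54888/40499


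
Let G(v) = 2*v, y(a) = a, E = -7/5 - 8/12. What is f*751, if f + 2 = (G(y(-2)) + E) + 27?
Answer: 213284/15 ≈ 14219.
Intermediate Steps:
E = -31/15 (E = -7*⅕ - 8*1/12 = -7/5 - ⅔ = -31/15 ≈ -2.0667)
f = 284/15 (f = -2 + ((2*(-2) - 31/15) + 27) = -2 + ((-4 - 31/15) + 27) = -2 + (-91/15 + 27) = -2 + 314/15 = 284/15 ≈ 18.933)
f*751 = (284/15)*751 = 213284/15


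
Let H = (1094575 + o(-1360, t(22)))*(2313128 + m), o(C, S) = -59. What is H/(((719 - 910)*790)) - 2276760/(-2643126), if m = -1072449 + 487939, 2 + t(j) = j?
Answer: -416732850342340624/33235106845 ≈ -1.2539e+7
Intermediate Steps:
t(j) = -2 + j
m = -584510
H = 1892000058888 (H = (1094575 - 59)*(2313128 - 584510) = 1094516*1728618 = 1892000058888)
H/(((719 - 910)*790)) - 2276760/(-2643126) = 1892000058888/(((719 - 910)*790)) - 2276760/(-2643126) = 1892000058888/((-191*790)) - 2276760*(-1/2643126) = 1892000058888/(-150890) + 379460/440521 = 1892000058888*(-1/150890) + 379460/440521 = -946000029444/75445 + 379460/440521 = -416732850342340624/33235106845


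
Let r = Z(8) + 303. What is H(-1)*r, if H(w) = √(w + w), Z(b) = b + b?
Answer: 319*I*√2 ≈ 451.13*I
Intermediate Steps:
Z(b) = 2*b
r = 319 (r = 2*8 + 303 = 16 + 303 = 319)
H(w) = √2*√w (H(w) = √(2*w) = √2*√w)
H(-1)*r = (√2*√(-1))*319 = (√2*I)*319 = (I*√2)*319 = 319*I*√2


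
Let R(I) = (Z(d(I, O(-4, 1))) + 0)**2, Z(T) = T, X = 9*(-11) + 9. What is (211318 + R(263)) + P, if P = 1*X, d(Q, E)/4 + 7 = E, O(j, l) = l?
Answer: 211804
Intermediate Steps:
d(Q, E) = -28 + 4*E
X = -90 (X = -99 + 9 = -90)
P = -90 (P = 1*(-90) = -90)
R(I) = 576 (R(I) = ((-28 + 4*1) + 0)**2 = ((-28 + 4) + 0)**2 = (-24 + 0)**2 = (-24)**2 = 576)
(211318 + R(263)) + P = (211318 + 576) - 90 = 211894 - 90 = 211804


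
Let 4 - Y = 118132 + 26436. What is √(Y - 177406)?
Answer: I*√321970 ≈ 567.42*I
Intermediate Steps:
Y = -144564 (Y = 4 - (118132 + 26436) = 4 - 1*144568 = 4 - 144568 = -144564)
√(Y - 177406) = √(-144564 - 177406) = √(-321970) = I*√321970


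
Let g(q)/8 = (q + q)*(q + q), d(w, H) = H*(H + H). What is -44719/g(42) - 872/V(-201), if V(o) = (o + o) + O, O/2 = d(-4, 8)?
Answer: 21346841/4120704 ≈ 5.1804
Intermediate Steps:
d(w, H) = 2*H² (d(w, H) = H*(2*H) = 2*H²)
O = 256 (O = 2*(2*8²) = 2*(2*64) = 2*128 = 256)
V(o) = 256 + 2*o (V(o) = (o + o) + 256 = 2*o + 256 = 256 + 2*o)
g(q) = 32*q² (g(q) = 8*((q + q)*(q + q)) = 8*((2*q)*(2*q)) = 8*(4*q²) = 32*q²)
-44719/g(42) - 872/V(-201) = -44719/(32*42²) - 872/(256 + 2*(-201)) = -44719/(32*1764) - 872/(256 - 402) = -44719/56448 - 872/(-146) = -44719*1/56448 - 872*(-1/146) = -44719/56448 + 436/73 = 21346841/4120704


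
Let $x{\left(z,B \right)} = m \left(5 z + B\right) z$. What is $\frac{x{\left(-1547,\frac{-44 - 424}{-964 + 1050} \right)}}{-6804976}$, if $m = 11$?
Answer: $- \frac{5663921263}{292613968} \approx -19.356$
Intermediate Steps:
$x{\left(z,B \right)} = z \left(11 B + 55 z\right)$ ($x{\left(z,B \right)} = 11 \left(5 z + B\right) z = 11 \left(B + 5 z\right) z = \left(11 B + 55 z\right) z = z \left(11 B + 55 z\right)$)
$\frac{x{\left(-1547,\frac{-44 - 424}{-964 + 1050} \right)}}{-6804976} = \frac{11 \left(-1547\right) \left(\frac{-44 - 424}{-964 + 1050} + 5 \left(-1547\right)\right)}{-6804976} = 11 \left(-1547\right) \left(- \frac{468}{86} - 7735\right) \left(- \frac{1}{6804976}\right) = 11 \left(-1547\right) \left(\left(-468\right) \frac{1}{86} - 7735\right) \left(- \frac{1}{6804976}\right) = 11 \left(-1547\right) \left(- \frac{234}{43} - 7735\right) \left(- \frac{1}{6804976}\right) = 11 \left(-1547\right) \left(- \frac{332839}{43}\right) \left(- \frac{1}{6804976}\right) = \frac{5663921263}{43} \left(- \frac{1}{6804976}\right) = - \frac{5663921263}{292613968}$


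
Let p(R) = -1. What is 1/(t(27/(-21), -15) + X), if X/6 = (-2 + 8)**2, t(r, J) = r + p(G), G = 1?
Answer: 7/1496 ≈ 0.0046791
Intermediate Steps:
t(r, J) = -1 + r (t(r, J) = r - 1 = -1 + r)
X = 216 (X = 6*(-2 + 8)**2 = 6*6**2 = 6*36 = 216)
1/(t(27/(-21), -15) + X) = 1/((-1 + 27/(-21)) + 216) = 1/((-1 + 27*(-1/21)) + 216) = 1/((-1 - 9/7) + 216) = 1/(-16/7 + 216) = 1/(1496/7) = 7/1496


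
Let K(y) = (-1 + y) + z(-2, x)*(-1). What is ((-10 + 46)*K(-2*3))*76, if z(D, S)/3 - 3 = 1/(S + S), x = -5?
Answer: -214776/5 ≈ -42955.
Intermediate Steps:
z(D, S) = 9 + 3/(2*S) (z(D, S) = 9 + 3/(S + S) = 9 + 3/((2*S)) = 9 + 3*(1/(2*S)) = 9 + 3/(2*S))
K(y) = -97/10 + y (K(y) = (-1 + y) + (9 + (3/2)/(-5))*(-1) = (-1 + y) + (9 + (3/2)*(-⅕))*(-1) = (-1 + y) + (9 - 3/10)*(-1) = (-1 + y) + (87/10)*(-1) = (-1 + y) - 87/10 = -97/10 + y)
((-10 + 46)*K(-2*3))*76 = ((-10 + 46)*(-97/10 - 2*3))*76 = (36*(-97/10 - 6))*76 = (36*(-157/10))*76 = -2826/5*76 = -214776/5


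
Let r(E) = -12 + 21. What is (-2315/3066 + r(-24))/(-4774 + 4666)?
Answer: -25279/331128 ≈ -0.076342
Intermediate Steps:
r(E) = 9
(-2315/3066 + r(-24))/(-4774 + 4666) = (-2315/3066 + 9)/(-4774 + 4666) = (-2315*1/3066 + 9)/(-108) = (-2315/3066 + 9)*(-1/108) = (25279/3066)*(-1/108) = -25279/331128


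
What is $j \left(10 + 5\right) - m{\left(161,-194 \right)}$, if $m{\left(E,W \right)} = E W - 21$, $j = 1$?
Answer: $31270$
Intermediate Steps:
$m{\left(E,W \right)} = -21 + E W$
$j \left(10 + 5\right) - m{\left(161,-194 \right)} = 1 \left(10 + 5\right) - \left(-21 + 161 \left(-194\right)\right) = 1 \cdot 15 - \left(-21 - 31234\right) = 15 - -31255 = 15 + 31255 = 31270$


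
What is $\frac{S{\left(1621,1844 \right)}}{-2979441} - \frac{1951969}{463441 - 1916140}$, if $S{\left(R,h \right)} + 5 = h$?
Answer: $\frac{645900550652}{480914551251} \approx 1.3431$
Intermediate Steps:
$S{\left(R,h \right)} = -5 + h$
$\frac{S{\left(1621,1844 \right)}}{-2979441} - \frac{1951969}{463441 - 1916140} = \frac{-5 + 1844}{-2979441} - \frac{1951969}{463441 - 1916140} = 1839 \left(- \frac{1}{2979441}\right) - \frac{1951969}{-1452699} = - \frac{613}{993147} - - \frac{1951969}{1452699} = - \frac{613}{993147} + \frac{1951969}{1452699} = \frac{645900550652}{480914551251}$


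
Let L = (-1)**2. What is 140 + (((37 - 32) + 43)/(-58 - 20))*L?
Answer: 1812/13 ≈ 139.38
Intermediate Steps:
L = 1
140 + (((37 - 32) + 43)/(-58 - 20))*L = 140 + (((37 - 32) + 43)/(-58 - 20))*1 = 140 + ((5 + 43)/(-78))*1 = 140 + (48*(-1/78))*1 = 140 - 8/13*1 = 140 - 8/13 = 1812/13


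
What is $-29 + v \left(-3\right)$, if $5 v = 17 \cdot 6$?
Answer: $- \frac{451}{5} \approx -90.2$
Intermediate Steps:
$v = \frac{102}{5}$ ($v = \frac{17 \cdot 6}{5} = \frac{1}{5} \cdot 102 = \frac{102}{5} \approx 20.4$)
$-29 + v \left(-3\right) = -29 + \frac{102}{5} \left(-3\right) = -29 - \frac{306}{5} = - \frac{451}{5}$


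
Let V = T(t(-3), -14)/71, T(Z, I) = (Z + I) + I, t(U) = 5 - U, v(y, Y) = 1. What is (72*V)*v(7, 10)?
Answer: -1440/71 ≈ -20.282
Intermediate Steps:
T(Z, I) = Z + 2*I (T(Z, I) = (I + Z) + I = Z + 2*I)
V = -20/71 (V = ((5 - 1*(-3)) + 2*(-14))/71 = ((5 + 3) - 28)*(1/71) = (8 - 28)*(1/71) = -20*1/71 = -20/71 ≈ -0.28169)
(72*V)*v(7, 10) = (72*(-20/71))*1 = -1440/71*1 = -1440/71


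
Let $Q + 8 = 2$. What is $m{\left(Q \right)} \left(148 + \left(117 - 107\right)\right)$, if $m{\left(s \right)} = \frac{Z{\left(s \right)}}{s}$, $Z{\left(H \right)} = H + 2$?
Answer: $\frac{316}{3} \approx 105.33$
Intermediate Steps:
$Z{\left(H \right)} = 2 + H$
$Q = -6$ ($Q = -8 + 2 = -6$)
$m{\left(s \right)} = \frac{2 + s}{s}$
$m{\left(Q \right)} \left(148 + \left(117 - 107\right)\right) = \frac{2 - 6}{-6} \left(148 + \left(117 - 107\right)\right) = \left(- \frac{1}{6}\right) \left(-4\right) \left(148 + \left(117 - 107\right)\right) = \frac{2 \left(148 + 10\right)}{3} = \frac{2}{3} \cdot 158 = \frac{316}{3}$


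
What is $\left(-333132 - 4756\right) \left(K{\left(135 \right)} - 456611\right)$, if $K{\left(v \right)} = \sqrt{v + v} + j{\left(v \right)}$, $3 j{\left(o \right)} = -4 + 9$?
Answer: $\frac{462848443264}{3} - 1013664 \sqrt{30} \approx 1.5428 \cdot 10^{11}$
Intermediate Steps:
$j{\left(o \right)} = \frac{5}{3}$ ($j{\left(o \right)} = \frac{-4 + 9}{3} = \frac{1}{3} \cdot 5 = \frac{5}{3}$)
$K{\left(v \right)} = \frac{5}{3} + \sqrt{2} \sqrt{v}$ ($K{\left(v \right)} = \sqrt{v + v} + \frac{5}{3} = \sqrt{2 v} + \frac{5}{3} = \sqrt{2} \sqrt{v} + \frac{5}{3} = \frac{5}{3} + \sqrt{2} \sqrt{v}$)
$\left(-333132 - 4756\right) \left(K{\left(135 \right)} - 456611\right) = \left(-333132 - 4756\right) \left(\left(\frac{5}{3} + \sqrt{2} \sqrt{135}\right) - 456611\right) = - 337888 \left(\left(\frac{5}{3} + \sqrt{2} \cdot 3 \sqrt{15}\right) - 456611\right) = - 337888 \left(\left(\frac{5}{3} + 3 \sqrt{30}\right) - 456611\right) = - 337888 \left(- \frac{1369828}{3} + 3 \sqrt{30}\right) = \frac{462848443264}{3} - 1013664 \sqrt{30}$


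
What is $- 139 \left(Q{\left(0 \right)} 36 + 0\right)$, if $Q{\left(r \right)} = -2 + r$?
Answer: $10008$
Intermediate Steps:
$- 139 \left(Q{\left(0 \right)} 36 + 0\right) = - 139 \left(\left(-2 + 0\right) 36 + 0\right) = - 139 \left(\left(-2\right) 36 + 0\right) = - 139 \left(-72 + 0\right) = \left(-139\right) \left(-72\right) = 10008$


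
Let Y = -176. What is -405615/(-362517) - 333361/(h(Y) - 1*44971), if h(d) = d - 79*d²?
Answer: 377247806334/301161118589 ≈ 1.2526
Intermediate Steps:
-405615/(-362517) - 333361/(h(Y) - 1*44971) = -405615/(-362517) - 333361/(-176*(1 - 79*(-176)) - 1*44971) = -405615*(-1/362517) - 333361/(-176*(1 + 13904) - 44971) = 135205/120839 - 333361/(-176*13905 - 44971) = 135205/120839 - 333361/(-2447280 - 44971) = 135205/120839 - 333361/(-2492251) = 135205/120839 - 333361*(-1/2492251) = 135205/120839 + 333361/2492251 = 377247806334/301161118589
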